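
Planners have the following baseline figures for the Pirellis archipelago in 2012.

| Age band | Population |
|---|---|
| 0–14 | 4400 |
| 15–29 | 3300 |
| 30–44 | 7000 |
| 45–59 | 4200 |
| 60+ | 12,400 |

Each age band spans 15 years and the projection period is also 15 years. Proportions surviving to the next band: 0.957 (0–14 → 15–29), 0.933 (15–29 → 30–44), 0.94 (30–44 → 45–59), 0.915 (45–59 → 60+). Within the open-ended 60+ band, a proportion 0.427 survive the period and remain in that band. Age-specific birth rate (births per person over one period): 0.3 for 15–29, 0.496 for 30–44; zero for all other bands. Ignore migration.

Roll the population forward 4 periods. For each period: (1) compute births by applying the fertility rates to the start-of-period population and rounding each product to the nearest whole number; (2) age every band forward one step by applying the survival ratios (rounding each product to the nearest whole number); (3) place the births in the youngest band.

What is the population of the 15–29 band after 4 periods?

(Groups numbered youngest = 1 to oldest = 5.)
Period 1.
Births: 3300 × 0.3 = 990, 7000 × 0.496 = 3472 → total 4462
Group 2: 4400 × 0.957 = 4211
Group 3: 3300 × 0.933 = 3079
Group 4: 7000 × 0.94 = 6580
Group 5: 4200 × 0.915 + 12400 × 0.427 = 3843 + 5295 = 9138
→ [4462, 4211, 3079, 6580, 9138]
Period 2.
Births: 4211 × 0.3 = 1263, 3079 × 0.496 = 1527 → total 2790
Group 2: 4462 × 0.957 = 4270
Group 3: 4211 × 0.933 = 3929
Group 4: 3079 × 0.94 = 2894
Group 5: 6580 × 0.915 + 9138 × 0.427 = 6021 + 3902 = 9923
→ [2790, 4270, 3929, 2894, 9923]
Period 3.
Births: 4270 × 0.3 = 1281, 3929 × 0.496 = 1949 → total 3230
Group 2: 2790 × 0.957 = 2670
Group 3: 4270 × 0.933 = 3984
Group 4: 3929 × 0.94 = 3693
Group 5: 2894 × 0.915 + 9923 × 0.427 = 2648 + 4237 = 6885
→ [3230, 2670, 3984, 3693, 6885]
Period 4.
Births: 2670 × 0.3 = 801, 3984 × 0.496 = 1976 → total 2777
Group 2: 3230 × 0.957 = 3091
Group 3: 2670 × 0.933 = 2491
Group 4: 3984 × 0.94 = 3745
Group 5: 3693 × 0.915 + 6885 × 0.427 = 3379 + 2940 = 6319
→ [2777, 3091, 2491, 3745, 6319]

3091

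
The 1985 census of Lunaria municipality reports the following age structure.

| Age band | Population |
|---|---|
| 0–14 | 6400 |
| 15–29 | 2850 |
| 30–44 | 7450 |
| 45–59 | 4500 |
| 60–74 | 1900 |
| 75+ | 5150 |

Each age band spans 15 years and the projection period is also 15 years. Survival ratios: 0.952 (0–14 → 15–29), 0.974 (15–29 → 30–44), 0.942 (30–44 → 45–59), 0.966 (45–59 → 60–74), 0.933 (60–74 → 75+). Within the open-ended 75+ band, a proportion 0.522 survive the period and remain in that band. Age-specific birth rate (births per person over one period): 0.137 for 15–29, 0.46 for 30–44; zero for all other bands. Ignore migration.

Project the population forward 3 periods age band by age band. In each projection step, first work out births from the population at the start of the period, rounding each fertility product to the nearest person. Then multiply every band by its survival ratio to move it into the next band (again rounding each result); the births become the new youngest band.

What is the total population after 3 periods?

26554

Call the groups 1 to 6, youngest first.
After projecting period 1:
Births: 2850 × 0.137 = 390 ; 7450 × 0.46 = 3427 — total 3817
Group 2: 6400 × 0.952 = 6093
Group 3: 2850 × 0.974 = 2776
Group 4: 7450 × 0.942 = 7018
Group 5: 4500 × 0.966 = 4347
Group 6: 1900 × 0.933 + 5150 × 0.522 = 1773 + 2688 = 4461
Giving 3817 / 6093 / 2776 / 7018 / 4347 / 4461.
After projecting period 2:
Births: 6093 × 0.137 = 835 ; 2776 × 0.46 = 1277 — total 2112
Group 2: 3817 × 0.952 = 3634
Group 3: 6093 × 0.974 = 5935
Group 4: 2776 × 0.942 = 2615
Group 5: 7018 × 0.966 = 6779
Group 6: 4347 × 0.933 + 4461 × 0.522 = 4056 + 2329 = 6385
Giving 2112 / 3634 / 5935 / 2615 / 6779 / 6385.
After projecting period 3:
Births: 3634 × 0.137 = 498 ; 5935 × 0.46 = 2730 — total 3228
Group 2: 2112 × 0.952 = 2011
Group 3: 3634 × 0.974 = 3540
Group 4: 5935 × 0.942 = 5591
Group 5: 2615 × 0.966 = 2526
Group 6: 6779 × 0.933 + 6385 × 0.522 = 6325 + 3333 = 9658
Giving 3228 / 2011 / 3540 / 5591 / 2526 / 9658.
Total after period 3: 3228 + 2011 + 3540 + 5591 + 2526 + 9658 = 26554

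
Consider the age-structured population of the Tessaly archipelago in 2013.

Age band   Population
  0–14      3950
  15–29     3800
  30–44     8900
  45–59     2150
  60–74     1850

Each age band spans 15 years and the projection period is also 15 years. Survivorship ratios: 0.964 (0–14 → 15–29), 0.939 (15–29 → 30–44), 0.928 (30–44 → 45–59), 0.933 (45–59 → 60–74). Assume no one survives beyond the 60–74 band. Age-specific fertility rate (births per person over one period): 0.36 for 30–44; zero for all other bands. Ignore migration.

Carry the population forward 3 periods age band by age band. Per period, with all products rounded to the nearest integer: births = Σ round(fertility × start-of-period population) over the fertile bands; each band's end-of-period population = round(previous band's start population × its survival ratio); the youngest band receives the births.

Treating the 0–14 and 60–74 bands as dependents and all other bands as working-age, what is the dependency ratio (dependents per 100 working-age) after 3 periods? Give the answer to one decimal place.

Call the groups 1 to 5, youngest first.
— Period 1 —
Births: 8900 × 0.36 = 3204
Group 2: 3950 × 0.964 = 3808
Group 3: 3800 × 0.939 = 3568
Group 4: 8900 × 0.928 = 8259
Group 5: 2150 × 0.933 = 2006
End of period: [3204, 3808, 3568, 8259, 2006]
— Period 2 —
Births: 3568 × 0.36 = 1284
Group 2: 3204 × 0.964 = 3089
Group 3: 3808 × 0.939 = 3576
Group 4: 3568 × 0.928 = 3311
Group 5: 8259 × 0.933 = 7706
End of period: [1284, 3089, 3576, 3311, 7706]
— Period 3 —
Births: 3576 × 0.36 = 1287
Group 2: 1284 × 0.964 = 1238
Group 3: 3089 × 0.939 = 2901
Group 4: 3576 × 0.928 = 3319
Group 5: 3311 × 0.933 = 3089
End of period: [1287, 1238, 2901, 3319, 3089]
Dependents (band 0–14 + band 60–74) = 1287 + 3089 = 4376; working-age = 7458; ratio = 4376/7458 × 100 = 58.7

58.7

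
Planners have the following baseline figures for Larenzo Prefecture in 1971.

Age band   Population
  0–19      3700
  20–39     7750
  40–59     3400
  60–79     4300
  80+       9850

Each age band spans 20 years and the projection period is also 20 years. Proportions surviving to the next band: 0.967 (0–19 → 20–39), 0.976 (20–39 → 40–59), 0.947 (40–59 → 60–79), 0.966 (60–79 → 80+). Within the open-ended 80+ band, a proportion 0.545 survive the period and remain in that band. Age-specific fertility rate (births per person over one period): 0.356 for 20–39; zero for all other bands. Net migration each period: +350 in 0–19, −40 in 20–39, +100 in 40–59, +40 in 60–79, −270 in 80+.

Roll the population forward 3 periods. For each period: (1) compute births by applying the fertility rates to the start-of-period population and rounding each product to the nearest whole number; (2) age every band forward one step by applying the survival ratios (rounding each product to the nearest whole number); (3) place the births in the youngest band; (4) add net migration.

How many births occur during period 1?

— Period 1 —
Births: 7750 × 0.356 = 2759
20–39: 3700 × 0.967 = 3578
40–59: 7750 × 0.976 = 7564
60–79: 3400 × 0.947 = 3220
80+: 4300 × 0.966 + 9850 × 0.545 = 4154 + 5368 = 9522
Net migration: 0–19 + 350 → 3109; 20–39 − 40 → 3538; 40–59 + 100 → 7664; 60–79 + 40 → 3260; 80+ − 270 → 9252
Population now: 0–19=3109, 20–39=3538, 40–59=7664, 60–79=3260, 80+=9252

2759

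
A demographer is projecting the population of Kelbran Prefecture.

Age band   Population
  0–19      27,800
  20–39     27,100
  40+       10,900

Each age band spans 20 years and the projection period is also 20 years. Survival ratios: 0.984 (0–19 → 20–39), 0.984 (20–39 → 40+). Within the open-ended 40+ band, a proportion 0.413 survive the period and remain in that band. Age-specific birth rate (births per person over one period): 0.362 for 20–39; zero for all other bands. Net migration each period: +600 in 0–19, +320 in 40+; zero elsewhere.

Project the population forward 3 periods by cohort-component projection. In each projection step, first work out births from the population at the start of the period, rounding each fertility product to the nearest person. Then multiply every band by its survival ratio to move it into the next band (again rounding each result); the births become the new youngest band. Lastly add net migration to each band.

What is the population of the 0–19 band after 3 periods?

Period 1.
Births: 27100 × 0.362 = 9810
20–39: 27800 × 0.984 = 27355
40+: 27100 × 0.984 + 10900 × 0.413 = 26666 + 4502 = 31168
Net migration: 0–19 + 600 → 10410; 40+ + 320 → 31488
End of period: [10410, 27355, 31488]
Period 2.
Births: 27355 × 0.362 = 9903
20–39: 10410 × 0.984 = 10243
40+: 27355 × 0.984 + 31488 × 0.413 = 26917 + 13005 = 39922
Net migration: 0–19 + 600 → 10503; 40+ + 320 → 40242
End of period: [10503, 10243, 40242]
Period 3.
Births: 10243 × 0.362 = 3708
20–39: 10503 × 0.984 = 10335
40+: 10243 × 0.984 + 40242 × 0.413 = 10079 + 16620 = 26699
Net migration: 0–19 + 600 → 4308; 40+ + 320 → 27019
End of period: [4308, 10335, 27019]

4308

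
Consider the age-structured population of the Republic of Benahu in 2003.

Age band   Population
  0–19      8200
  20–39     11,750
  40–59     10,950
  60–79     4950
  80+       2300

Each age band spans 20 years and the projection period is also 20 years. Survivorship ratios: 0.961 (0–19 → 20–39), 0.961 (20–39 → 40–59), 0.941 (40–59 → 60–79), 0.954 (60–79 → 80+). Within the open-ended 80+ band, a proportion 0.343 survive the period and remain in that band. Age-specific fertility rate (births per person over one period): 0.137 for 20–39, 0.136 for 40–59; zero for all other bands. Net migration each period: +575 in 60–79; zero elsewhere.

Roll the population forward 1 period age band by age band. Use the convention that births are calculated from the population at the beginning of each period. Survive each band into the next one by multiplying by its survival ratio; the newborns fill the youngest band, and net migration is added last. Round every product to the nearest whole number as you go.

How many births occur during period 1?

Period 1:
Births: 11750 × 0.137 = 1610 ; 10950 × 0.136 = 1489 — total 3099
20–39: 8200 × 0.961 = 7880
40–59: 11750 × 0.961 = 11292
60–79: 10950 × 0.941 = 10304
80+: 4950 × 0.954 + 2300 × 0.343 = 4722 + 789 = 5511
Net migration: 60–79 + 575 → 10879
→ [3099, 7880, 11292, 10879, 5511]

3099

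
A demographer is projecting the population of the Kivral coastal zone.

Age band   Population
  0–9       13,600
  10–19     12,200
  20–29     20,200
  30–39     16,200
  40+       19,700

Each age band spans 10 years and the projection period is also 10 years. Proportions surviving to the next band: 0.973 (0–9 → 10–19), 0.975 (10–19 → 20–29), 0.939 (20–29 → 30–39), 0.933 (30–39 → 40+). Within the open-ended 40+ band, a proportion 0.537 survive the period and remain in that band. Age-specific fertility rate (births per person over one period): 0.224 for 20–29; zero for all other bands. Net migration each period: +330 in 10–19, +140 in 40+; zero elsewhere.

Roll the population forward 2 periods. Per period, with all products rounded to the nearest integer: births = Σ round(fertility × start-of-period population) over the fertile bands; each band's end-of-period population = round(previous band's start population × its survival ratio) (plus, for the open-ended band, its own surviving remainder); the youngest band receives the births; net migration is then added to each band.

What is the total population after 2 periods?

Numbering the groups 1..5 from youngest to oldest:
— Period 1 —
Births: 20200 * 0.224 = 4525
Group 2: 13600 * 0.973 = 13233
Group 3: 12200 * 0.975 = 11895
Group 4: 20200 * 0.939 = 18968
Group 5: 16200 * 0.933 + 19700 * 0.537 = 15115 + 10579 = 25694
Net migration: Group 2 + 330 → 13563; Group 5 + 140 → 25834
Giving 4525 / 13563 / 11895 / 18968 / 25834.
— Period 2 —
Births: 11895 * 0.224 = 2664
Group 2: 4525 * 0.973 = 4403
Group 3: 13563 * 0.975 = 13224
Group 4: 11895 * 0.939 = 11169
Group 5: 18968 * 0.933 + 25834 * 0.537 = 17697 + 13873 = 31570
Net migration: Group 2 + 330 → 4733; Group 5 + 140 → 31710
Giving 2664 / 4733 / 13224 / 11169 / 31710.
Total after period 2: 2664 + 4733 + 13224 + 11169 + 31710 = 63500

63500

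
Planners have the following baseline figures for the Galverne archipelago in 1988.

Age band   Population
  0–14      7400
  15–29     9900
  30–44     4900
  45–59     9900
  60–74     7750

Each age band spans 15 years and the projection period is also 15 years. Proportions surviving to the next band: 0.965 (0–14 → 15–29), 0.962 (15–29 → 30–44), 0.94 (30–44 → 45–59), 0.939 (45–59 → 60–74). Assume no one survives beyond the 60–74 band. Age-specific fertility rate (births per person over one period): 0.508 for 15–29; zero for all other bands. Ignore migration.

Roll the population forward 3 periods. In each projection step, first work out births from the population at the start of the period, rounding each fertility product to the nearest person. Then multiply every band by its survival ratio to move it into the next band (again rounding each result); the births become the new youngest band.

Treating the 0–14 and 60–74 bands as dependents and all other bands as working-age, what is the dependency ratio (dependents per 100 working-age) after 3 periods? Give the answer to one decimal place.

74.3

Period 1:
Births: 9900 × 0.508 = 5029
15–29: 7400 × 0.965 = 7141
30–44: 9900 × 0.962 = 9524
45–59: 4900 × 0.94 = 4606
60–74: 9900 × 0.939 = 9296
End of period: [5029, 7141, 9524, 4606, 9296]
Period 2:
Births: 7141 × 0.508 = 3628
15–29: 5029 × 0.965 = 4853
30–44: 7141 × 0.962 = 6870
45–59: 9524 × 0.94 = 8953
60–74: 4606 × 0.939 = 4325
End of period: [3628, 4853, 6870, 8953, 4325]
Period 3:
Births: 4853 × 0.508 = 2465
15–29: 3628 × 0.965 = 3501
30–44: 4853 × 0.962 = 4669
45–59: 6870 × 0.94 = 6458
60–74: 8953 × 0.939 = 8407
End of period: [2465, 3501, 4669, 6458, 8407]
Dependents (band 0–14 + band 60–74) = 2465 + 8407 = 10872; working-age = 14628; ratio = 10872/14628 × 100 = 74.3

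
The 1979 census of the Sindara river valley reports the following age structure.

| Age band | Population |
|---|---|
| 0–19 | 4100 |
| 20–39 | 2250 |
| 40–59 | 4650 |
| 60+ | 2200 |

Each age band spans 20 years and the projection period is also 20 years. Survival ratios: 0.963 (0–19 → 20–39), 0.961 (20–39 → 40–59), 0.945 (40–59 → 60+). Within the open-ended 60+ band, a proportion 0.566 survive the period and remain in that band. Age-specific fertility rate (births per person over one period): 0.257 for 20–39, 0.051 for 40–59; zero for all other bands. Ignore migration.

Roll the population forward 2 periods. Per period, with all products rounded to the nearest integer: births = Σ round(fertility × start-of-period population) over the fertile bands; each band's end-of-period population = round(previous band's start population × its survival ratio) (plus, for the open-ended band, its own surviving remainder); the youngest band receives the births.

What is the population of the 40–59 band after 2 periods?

3794

[period 1]
Births: 2250 × 0.257 = 578  |  4650 × 0.051 = 237 ⇒ total 815
20–39: 4100 × 0.963 = 3948
40–59: 2250 × 0.961 = 2162
60+: 4650 × 0.945 + 2200 × 0.566 = 4394 + 1245 = 5639
End of period: [815, 3948, 2162, 5639]
[period 2]
Births: 3948 × 0.257 = 1015  |  2162 × 0.051 = 110 ⇒ total 1125
20–39: 815 × 0.963 = 785
40–59: 3948 × 0.961 = 3794
60+: 2162 × 0.945 + 5639 × 0.566 = 2043 + 3192 = 5235
End of period: [1125, 785, 3794, 5235]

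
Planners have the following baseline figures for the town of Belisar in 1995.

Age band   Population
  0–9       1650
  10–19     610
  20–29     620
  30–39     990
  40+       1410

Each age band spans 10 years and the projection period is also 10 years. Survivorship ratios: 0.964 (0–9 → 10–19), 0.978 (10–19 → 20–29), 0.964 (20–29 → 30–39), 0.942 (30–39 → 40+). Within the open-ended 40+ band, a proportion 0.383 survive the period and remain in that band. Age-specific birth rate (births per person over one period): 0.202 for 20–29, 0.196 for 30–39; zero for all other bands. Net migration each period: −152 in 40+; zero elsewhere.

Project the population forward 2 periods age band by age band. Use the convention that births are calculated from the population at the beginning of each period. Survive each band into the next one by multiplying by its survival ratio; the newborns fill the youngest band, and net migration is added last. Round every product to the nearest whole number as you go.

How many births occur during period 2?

238

— Period 1 —
Births: 620 × 0.202 = 125 ; 990 × 0.196 = 194 → 319
10–19: 1650 × 0.964 = 1591
20–29: 610 × 0.978 = 597
30–39: 620 × 0.964 = 598
40+: 990 × 0.942 + 1410 × 0.383 = 933 + 540 = 1473
Net migration: 40+ − 152 → 1321
End of period: [319, 1591, 597, 598, 1321]
— Period 2 —
Births: 597 × 0.202 = 121 ; 598 × 0.196 = 117 → 238
10–19: 319 × 0.964 = 308
20–29: 1591 × 0.978 = 1556
30–39: 597 × 0.964 = 576
40+: 598 × 0.942 + 1321 × 0.383 = 563 + 506 = 1069
Net migration: 40+ − 152 → 917
End of period: [238, 308, 1556, 576, 917]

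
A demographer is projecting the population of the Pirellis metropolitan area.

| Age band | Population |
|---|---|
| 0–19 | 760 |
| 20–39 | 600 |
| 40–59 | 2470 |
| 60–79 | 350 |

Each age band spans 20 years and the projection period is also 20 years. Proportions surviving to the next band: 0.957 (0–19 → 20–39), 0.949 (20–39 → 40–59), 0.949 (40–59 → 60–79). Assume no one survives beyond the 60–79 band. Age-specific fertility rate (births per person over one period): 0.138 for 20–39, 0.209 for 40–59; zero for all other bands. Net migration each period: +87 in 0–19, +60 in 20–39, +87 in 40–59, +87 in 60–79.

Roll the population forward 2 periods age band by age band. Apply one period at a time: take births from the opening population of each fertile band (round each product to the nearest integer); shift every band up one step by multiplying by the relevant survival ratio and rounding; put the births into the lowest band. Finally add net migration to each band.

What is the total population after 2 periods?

— Period 1 —
Births: 600 × 0.138 = 83  |  2470 × 0.209 = 516 → total 599
20–39: 760 × 0.957 = 727
40–59: 600 × 0.949 = 569
60–79: 2470 × 0.949 = 2344
Net migration: 0–19 + 87 → 686; 20–39 + 60 → 787; 40–59 + 87 → 656; 60–79 + 87 → 2431
End of period: [686, 787, 656, 2431]
— Period 2 —
Births: 787 × 0.138 = 109  |  656 × 0.209 = 137 → total 246
20–39: 686 × 0.957 = 657
40–59: 787 × 0.949 = 747
60–79: 656 × 0.949 = 623
Net migration: 0–19 + 87 → 333; 20–39 + 60 → 717; 40–59 + 87 → 834; 60–79 + 87 → 710
End of period: [333, 717, 834, 710]
Total after period 2: 333 + 717 + 834 + 710 = 2594

2594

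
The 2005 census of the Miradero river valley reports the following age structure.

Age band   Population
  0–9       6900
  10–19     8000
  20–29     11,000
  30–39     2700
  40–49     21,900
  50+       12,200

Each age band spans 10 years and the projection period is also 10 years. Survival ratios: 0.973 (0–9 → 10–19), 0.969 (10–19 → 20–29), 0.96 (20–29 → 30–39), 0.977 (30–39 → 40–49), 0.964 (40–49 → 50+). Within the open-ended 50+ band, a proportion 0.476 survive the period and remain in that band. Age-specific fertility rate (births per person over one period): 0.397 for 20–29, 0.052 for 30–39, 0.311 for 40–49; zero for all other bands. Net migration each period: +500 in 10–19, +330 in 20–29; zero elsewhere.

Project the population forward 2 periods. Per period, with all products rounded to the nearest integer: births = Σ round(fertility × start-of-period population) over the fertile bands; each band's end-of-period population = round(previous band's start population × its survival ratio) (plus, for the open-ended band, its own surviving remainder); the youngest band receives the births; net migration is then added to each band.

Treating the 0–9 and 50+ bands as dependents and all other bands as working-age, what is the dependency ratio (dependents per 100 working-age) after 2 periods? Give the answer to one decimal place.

54.0

Period 1.
Births: 11000 * 0.397 = 4367  |  2700 * 0.052 = 140  |  21900 * 0.311 = 6811 → 11318
10–19: 6900 * 0.973 = 6714
20–29: 8000 * 0.969 = 7752
30–39: 11000 * 0.96 = 10560
40–49: 2700 * 0.977 = 2638
50+: 21900 * 0.964 + 12200 * 0.476 = 21112 + 5807 = 26919
Net migration: 10–19 + 500 → 7214; 20–29 + 330 → 8082
Giving 11318 / 7214 / 8082 / 10560 / 2638 / 26919.
Period 2.
Births: 8082 * 0.397 = 3209  |  10560 * 0.052 = 549  |  2638 * 0.311 = 820 → 4578
10–19: 11318 * 0.973 = 11012
20–29: 7214 * 0.969 = 6990
30–39: 8082 * 0.96 = 7759
40–49: 10560 * 0.977 = 10317
50+: 2638 * 0.964 + 26919 * 0.476 = 2543 + 12813 = 15356
Net migration: 10–19 + 500 → 11512; 20–29 + 330 → 7320
Giving 4578 / 11512 / 7320 / 7759 / 10317 / 15356.
Dependents (band 0–9 + band 50+) = 4578 + 15356 = 19934; working-age = 36908; ratio = 19934/36908 × 100 = 54.0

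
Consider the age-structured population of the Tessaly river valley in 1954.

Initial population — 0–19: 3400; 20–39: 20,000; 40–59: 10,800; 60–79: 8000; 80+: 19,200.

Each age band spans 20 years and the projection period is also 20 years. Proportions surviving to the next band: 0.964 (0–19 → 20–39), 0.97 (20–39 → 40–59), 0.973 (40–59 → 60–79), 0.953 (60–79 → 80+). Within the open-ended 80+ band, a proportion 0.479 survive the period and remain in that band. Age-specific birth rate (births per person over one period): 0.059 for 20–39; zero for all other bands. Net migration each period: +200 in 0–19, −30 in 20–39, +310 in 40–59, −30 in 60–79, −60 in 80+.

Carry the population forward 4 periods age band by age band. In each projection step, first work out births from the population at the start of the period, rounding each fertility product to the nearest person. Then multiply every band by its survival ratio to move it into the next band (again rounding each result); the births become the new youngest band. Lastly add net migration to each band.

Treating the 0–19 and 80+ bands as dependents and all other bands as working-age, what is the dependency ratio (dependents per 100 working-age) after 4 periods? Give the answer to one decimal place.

678.4

— Period 1 —
Births: 20000 × 0.059 = 1180
20–39: 3400 × 0.964 = 3278
40–59: 20000 × 0.97 = 19400
60–79: 10800 × 0.973 = 10508
80+: 8000 × 0.953 + 19200 × 0.479 = 7624 + 9197 = 16821
Net migration: 0–19 + 200 → 1380; 20–39 − 30 → 3248; 40–59 + 310 → 19710; 60–79 − 30 → 10478; 80+ − 60 → 16761
Giving 1380 / 3248 / 19710 / 10478 / 16761.
— Period 2 —
Births: 3248 × 0.059 = 192
20–39: 1380 × 0.964 = 1330
40–59: 3248 × 0.97 = 3151
60–79: 19710 × 0.973 = 19178
80+: 10478 × 0.953 + 16761 × 0.479 = 9986 + 8029 = 18015
Net migration: 0–19 + 200 → 392; 20–39 − 30 → 1300; 40–59 + 310 → 3461; 60–79 − 30 → 19148; 80+ − 60 → 17955
Giving 392 / 1300 / 3461 / 19148 / 17955.
— Period 3 —
Births: 1300 × 0.059 = 77
20–39: 392 × 0.964 = 378
40–59: 1300 × 0.97 = 1261
60–79: 3461 × 0.973 = 3368
80+: 19148 × 0.953 + 17955 × 0.479 = 18248 + 8600 = 26848
Net migration: 0–19 + 200 → 277; 20–39 − 30 → 348; 40–59 + 310 → 1571; 60–79 − 30 → 3338; 80+ − 60 → 26788
Giving 277 / 348 / 1571 / 3338 / 26788.
— Period 4 —
Births: 348 × 0.059 = 21
20–39: 277 × 0.964 = 267
40–59: 348 × 0.97 = 338
60–79: 1571 × 0.973 = 1529
80+: 3338 × 0.953 + 26788 × 0.479 = 3181 + 12831 = 16012
Net migration: 0–19 + 200 → 221; 20–39 − 30 → 237; 40–59 + 310 → 648; 60–79 − 30 → 1499; 80+ − 60 → 15952
Giving 221 / 237 / 648 / 1499 / 15952.
Dependents (band 0–19 + band 80+) = 221 + 15952 = 16173; working-age = 2384; ratio = 16173/2384 × 100 = 678.4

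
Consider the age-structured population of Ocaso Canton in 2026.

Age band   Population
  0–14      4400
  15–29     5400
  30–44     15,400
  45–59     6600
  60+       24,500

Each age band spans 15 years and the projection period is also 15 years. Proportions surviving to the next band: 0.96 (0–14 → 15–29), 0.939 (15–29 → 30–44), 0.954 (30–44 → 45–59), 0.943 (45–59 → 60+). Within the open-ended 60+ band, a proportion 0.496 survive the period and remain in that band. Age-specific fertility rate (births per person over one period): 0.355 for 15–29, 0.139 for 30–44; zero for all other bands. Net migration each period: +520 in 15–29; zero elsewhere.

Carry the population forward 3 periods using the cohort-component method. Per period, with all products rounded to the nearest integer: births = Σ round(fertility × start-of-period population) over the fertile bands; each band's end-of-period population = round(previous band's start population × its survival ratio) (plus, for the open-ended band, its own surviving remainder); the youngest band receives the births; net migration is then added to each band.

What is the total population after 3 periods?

Period 1.
Births: 5400 × 0.355 = 1917, 15400 × 0.139 = 2141 — total 4058
15–29: 4400 × 0.96 = 4224
30–44: 5400 × 0.939 = 5071
45–59: 15400 × 0.954 = 14692
60+: 6600 × 0.943 + 24500 × 0.496 = 6224 + 12152 = 18376
Net migration: 15–29 + 520 → 4744
Giving 4058 / 4744 / 5071 / 14692 / 18376.
Period 2.
Births: 4744 × 0.355 = 1684, 5071 × 0.139 = 705 — total 2389
15–29: 4058 × 0.96 = 3896
30–44: 4744 × 0.939 = 4455
45–59: 5071 × 0.954 = 4838
60+: 14692 × 0.943 + 18376 × 0.496 = 13855 + 9114 = 22969
Net migration: 15–29 + 520 → 4416
Giving 2389 / 4416 / 4455 / 4838 / 22969.
Period 3.
Births: 4416 × 0.355 = 1568, 4455 × 0.139 = 619 — total 2187
15–29: 2389 × 0.96 = 2293
30–44: 4416 × 0.939 = 4147
45–59: 4455 × 0.954 = 4250
60+: 4838 × 0.943 + 22969 × 0.496 = 4562 + 11393 = 15955
Net migration: 15–29 + 520 → 2813
Giving 2187 / 2813 / 4147 / 4250 / 15955.
Total after period 3: 2187 + 2813 + 4147 + 4250 + 15955 = 29352

29352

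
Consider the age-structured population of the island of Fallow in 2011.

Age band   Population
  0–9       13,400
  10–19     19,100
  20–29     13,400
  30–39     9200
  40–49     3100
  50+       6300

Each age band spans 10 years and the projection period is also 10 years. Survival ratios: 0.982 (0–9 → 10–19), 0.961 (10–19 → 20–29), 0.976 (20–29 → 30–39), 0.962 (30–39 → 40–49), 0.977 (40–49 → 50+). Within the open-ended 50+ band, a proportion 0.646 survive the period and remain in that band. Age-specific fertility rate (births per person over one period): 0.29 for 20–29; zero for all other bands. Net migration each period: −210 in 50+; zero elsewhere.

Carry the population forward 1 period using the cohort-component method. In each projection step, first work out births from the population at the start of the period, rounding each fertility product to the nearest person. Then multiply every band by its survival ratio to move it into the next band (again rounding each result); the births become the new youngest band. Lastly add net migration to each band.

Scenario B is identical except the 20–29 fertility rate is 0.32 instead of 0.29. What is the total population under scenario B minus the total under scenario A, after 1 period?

402

Numbering the bands 1..6 from youngest to oldest:
[period 1]
Births: 13400 × 0.29 = 3886
Band 2: 13400 × 0.982 = 13159
Band 3: 19100 × 0.961 = 18355
Band 4: 13400 × 0.976 = 13078
Band 5: 9200 × 0.962 = 8850
Band 6: 3100 × 0.977 + 6300 × 0.646 = 3029 + 4070 = 7099
Net migration: Band 6 − 210 → 6889
→ [3886, 13159, 18355, 13078, 8850, 6889]
Scenario A total after 1 period: 64217
Scenario B projection —
[period 1]
Births: 13400 × 0.32 = 4288
Band 2: 13400 × 0.982 = 13159
Band 3: 19100 × 0.961 = 18355
Band 4: 13400 × 0.976 = 13078
Band 5: 9200 × 0.962 = 8850
Band 6: 3100 × 0.977 + 6300 × 0.646 = 3029 + 4070 = 7099
Net migration: Band 6 − 210 → 6889
→ [4288, 13159, 18355, 13078, 8850, 6889]
Scenario B total after 1 period: 64619
Difference B − A = 64619 − 64217 = 402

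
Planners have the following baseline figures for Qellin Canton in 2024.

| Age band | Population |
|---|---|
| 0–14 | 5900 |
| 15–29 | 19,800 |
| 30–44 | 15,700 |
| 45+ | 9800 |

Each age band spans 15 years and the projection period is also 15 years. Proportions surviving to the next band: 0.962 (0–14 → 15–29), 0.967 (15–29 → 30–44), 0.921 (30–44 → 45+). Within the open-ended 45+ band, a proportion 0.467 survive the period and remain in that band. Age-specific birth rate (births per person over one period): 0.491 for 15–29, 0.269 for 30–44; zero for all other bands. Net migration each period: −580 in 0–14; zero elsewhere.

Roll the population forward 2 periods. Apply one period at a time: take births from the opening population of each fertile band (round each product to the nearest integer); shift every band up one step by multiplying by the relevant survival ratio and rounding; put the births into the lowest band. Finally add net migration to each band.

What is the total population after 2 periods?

Period 1:
Births: 19800 × 0.491 = 9722 ; 15700 × 0.269 = 4223 ⇒ total 13945
15–29: 5900 × 0.962 = 5676
30–44: 19800 × 0.967 = 19147
45+: 15700 × 0.921 + 9800 × 0.467 = 14460 + 4577 = 19037
Net migration: 0–14 − 580 → 13365
Population now: 0–14=13365, 15–29=5676, 30–44=19147, 45+=19037
Period 2:
Births: 5676 × 0.491 = 2787 ; 19147 × 0.269 = 5151 ⇒ total 7938
15–29: 13365 × 0.962 = 12857
30–44: 5676 × 0.967 = 5489
45+: 19147 × 0.921 + 19037 × 0.467 = 17634 + 8890 = 26524
Net migration: 0–14 − 580 → 7358
Population now: 0–14=7358, 15–29=12857, 30–44=5489, 45+=26524
Total after period 2: 7358 + 12857 + 5489 + 26524 = 52228

52228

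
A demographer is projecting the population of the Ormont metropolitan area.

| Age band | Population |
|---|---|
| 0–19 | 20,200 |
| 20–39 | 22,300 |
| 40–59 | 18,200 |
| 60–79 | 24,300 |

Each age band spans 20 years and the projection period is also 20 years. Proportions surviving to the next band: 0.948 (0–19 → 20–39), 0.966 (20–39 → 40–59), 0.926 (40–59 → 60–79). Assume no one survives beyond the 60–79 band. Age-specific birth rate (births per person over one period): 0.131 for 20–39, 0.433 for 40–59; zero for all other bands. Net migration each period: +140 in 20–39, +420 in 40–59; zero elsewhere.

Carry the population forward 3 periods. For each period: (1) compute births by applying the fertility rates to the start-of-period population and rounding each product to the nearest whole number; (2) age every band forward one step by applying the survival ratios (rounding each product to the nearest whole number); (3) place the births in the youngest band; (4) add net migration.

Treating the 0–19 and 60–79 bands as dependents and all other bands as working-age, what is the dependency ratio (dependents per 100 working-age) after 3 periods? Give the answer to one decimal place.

123.9

After projecting period 1:
Births: 22300 × 0.131 = 2921  |  18200 × 0.433 = 7881 — total 10802
20–39: 20200 × 0.948 = 19150
40–59: 22300 × 0.966 = 21542
60–79: 18200 × 0.926 = 16853
Net migration: 20–39 + 140 → 19290; 40–59 + 420 → 21962
Giving 10802 / 19290 / 21962 / 16853.
After projecting period 2:
Births: 19290 × 0.131 = 2527  |  21962 × 0.433 = 9510 — total 12037
20–39: 10802 × 0.948 = 10240
40–59: 19290 × 0.966 = 18634
60–79: 21962 × 0.926 = 20337
Net migration: 20–39 + 140 → 10380; 40–59 + 420 → 19054
Giving 12037 / 10380 / 19054 / 20337.
After projecting period 3:
Births: 10380 × 0.131 = 1360  |  19054 × 0.433 = 8250 — total 9610
20–39: 12037 × 0.948 = 11411
40–59: 10380 × 0.966 = 10027
60–79: 19054 × 0.926 = 17644
Net migration: 20–39 + 140 → 11551; 40–59 + 420 → 10447
Giving 9610 / 11551 / 10447 / 17644.
Dependents (band 0–19 + band 60–79) = 9610 + 17644 = 27254; working-age = 21998; ratio = 27254/21998 × 100 = 123.9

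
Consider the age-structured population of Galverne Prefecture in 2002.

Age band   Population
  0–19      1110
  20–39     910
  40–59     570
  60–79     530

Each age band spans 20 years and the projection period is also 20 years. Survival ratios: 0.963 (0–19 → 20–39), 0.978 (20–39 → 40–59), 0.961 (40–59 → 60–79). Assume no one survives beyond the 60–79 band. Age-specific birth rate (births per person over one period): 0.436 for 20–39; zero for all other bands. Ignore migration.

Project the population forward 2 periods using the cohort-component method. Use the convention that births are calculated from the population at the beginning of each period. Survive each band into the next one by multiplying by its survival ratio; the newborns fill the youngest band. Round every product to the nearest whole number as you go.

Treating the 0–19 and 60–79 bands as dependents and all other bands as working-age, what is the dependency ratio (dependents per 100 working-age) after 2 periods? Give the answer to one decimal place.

92.6

Numbering the bands 1..4 from youngest to oldest:
Period 1.
Births: 910 × 0.436 = 397
Band 2: 1110 × 0.963 = 1069
Band 3: 910 × 0.978 = 890
Band 4: 570 × 0.961 = 548
Giving 397 / 1069 / 890 / 548.
Period 2.
Births: 1069 × 0.436 = 466
Band 2: 397 × 0.963 = 382
Band 3: 1069 × 0.978 = 1045
Band 4: 890 × 0.961 = 855
Giving 466 / 382 / 1045 / 855.
Dependents (band 0–19 + band 60–79) = 466 + 855 = 1321; working-age = 1427; ratio = 1321/1427 × 100 = 92.6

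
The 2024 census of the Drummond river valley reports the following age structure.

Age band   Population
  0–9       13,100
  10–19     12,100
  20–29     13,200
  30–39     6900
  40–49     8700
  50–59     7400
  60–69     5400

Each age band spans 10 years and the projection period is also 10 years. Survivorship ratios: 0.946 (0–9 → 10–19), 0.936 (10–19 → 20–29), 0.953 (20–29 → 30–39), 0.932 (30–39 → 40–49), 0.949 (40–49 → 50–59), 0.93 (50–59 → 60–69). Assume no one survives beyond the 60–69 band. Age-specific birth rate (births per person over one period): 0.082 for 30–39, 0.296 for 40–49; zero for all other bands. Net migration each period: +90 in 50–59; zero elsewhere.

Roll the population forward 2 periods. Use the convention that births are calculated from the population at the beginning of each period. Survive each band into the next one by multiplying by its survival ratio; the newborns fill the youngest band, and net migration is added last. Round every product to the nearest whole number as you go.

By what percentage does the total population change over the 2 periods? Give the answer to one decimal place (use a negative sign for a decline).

Period 1.
Births: 6900 × 0.082 = 566  |  8700 × 0.296 = 2575 ⇒ total 3141
10–19: 13100 × 0.946 = 12393
20–29: 12100 × 0.936 = 11326
30–39: 13200 × 0.953 = 12580
40–49: 6900 × 0.932 = 6431
50–59: 8700 × 0.949 = 8256
60–69: 7400 × 0.93 = 6882
Net migration: 50–59 + 90 → 8346
→ [3141, 12393, 11326, 12580, 6431, 8346, 6882]
Period 2.
Births: 12580 × 0.082 = 1032  |  6431 × 0.296 = 1904 ⇒ total 2936
10–19: 3141 × 0.946 = 2971
20–29: 12393 × 0.936 = 11600
30–39: 11326 × 0.953 = 10794
40–49: 12580 × 0.932 = 11725
50–59: 6431 × 0.949 = 6103
60–69: 8346 × 0.93 = 7762
Net migration: 50–59 + 90 → 6193
→ [2936, 2971, 11600, 10794, 11725, 6193, 7762]
Total: 66800 → 53981; change = -12819; percentage change = -19.2%

-19.2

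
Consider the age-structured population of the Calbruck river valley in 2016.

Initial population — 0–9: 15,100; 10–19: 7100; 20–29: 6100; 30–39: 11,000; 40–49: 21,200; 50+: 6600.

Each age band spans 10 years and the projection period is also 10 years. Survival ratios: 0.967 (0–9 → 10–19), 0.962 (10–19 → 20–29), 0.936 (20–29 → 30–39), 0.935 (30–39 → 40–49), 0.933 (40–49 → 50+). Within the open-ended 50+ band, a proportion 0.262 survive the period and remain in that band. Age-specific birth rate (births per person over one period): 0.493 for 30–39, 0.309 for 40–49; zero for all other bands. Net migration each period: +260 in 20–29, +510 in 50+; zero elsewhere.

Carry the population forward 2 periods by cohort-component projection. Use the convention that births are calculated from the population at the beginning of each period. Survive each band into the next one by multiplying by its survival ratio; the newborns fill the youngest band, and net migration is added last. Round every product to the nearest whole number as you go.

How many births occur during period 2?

(Bands numbered youngest = 1 to oldest = 6.)
Period 1:
Births: 11000 × 0.493 = 5423 ; 21200 × 0.309 = 6551 → 11974
Band 2: 15100 × 0.967 = 14602
Band 3: 7100 × 0.962 = 6830
Band 4: 6100 × 0.936 = 5710
Band 5: 11000 × 0.935 = 10285
Band 6: 21200 × 0.933 + 6600 × 0.262 = 19780 + 1729 = 21509
Net migration: Band 3 + 260 → 7090; Band 6 + 510 → 22019
→ [11974, 14602, 7090, 5710, 10285, 22019]
Period 2:
Births: 5710 × 0.493 = 2815 ; 10285 × 0.309 = 3178 → 5993
Band 2: 11974 × 0.967 = 11579
Band 3: 14602 × 0.962 = 14047
Band 4: 7090 × 0.936 = 6636
Band 5: 5710 × 0.935 = 5339
Band 6: 10285 × 0.933 + 22019 × 0.262 = 9596 + 5769 = 15365
Net migration: Band 3 + 260 → 14307; Band 6 + 510 → 15875
→ [5993, 11579, 14307, 6636, 5339, 15875]

5993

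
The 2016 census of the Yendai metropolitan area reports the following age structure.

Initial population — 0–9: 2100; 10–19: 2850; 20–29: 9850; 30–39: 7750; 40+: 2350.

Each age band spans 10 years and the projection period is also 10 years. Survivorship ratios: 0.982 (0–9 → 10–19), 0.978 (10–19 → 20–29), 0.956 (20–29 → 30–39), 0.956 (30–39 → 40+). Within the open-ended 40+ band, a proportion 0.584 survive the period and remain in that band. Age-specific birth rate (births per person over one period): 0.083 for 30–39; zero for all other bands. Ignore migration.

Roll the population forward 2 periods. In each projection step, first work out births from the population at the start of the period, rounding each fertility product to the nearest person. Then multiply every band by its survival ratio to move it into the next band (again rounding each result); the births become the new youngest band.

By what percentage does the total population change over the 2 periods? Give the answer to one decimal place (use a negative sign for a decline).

(Groups numbered youngest = 1 to oldest = 5.)
[period 1]
Births: 7750 * 0.083 = 643
Group 2: 2100 * 0.982 = 2062
Group 3: 2850 * 0.978 = 2787
Group 4: 9850 * 0.956 = 9417
Group 5: 7750 * 0.956 + 2350 * 0.584 = 7409 + 1372 = 8781
→ [643, 2062, 2787, 9417, 8781]
[period 2]
Births: 9417 * 0.083 = 782
Group 2: 643 * 0.982 = 631
Group 3: 2062 * 0.978 = 2017
Group 4: 2787 * 0.956 = 2664
Group 5: 9417 * 0.956 + 8781 * 0.584 = 9003 + 5128 = 14131
→ [782, 631, 2017, 2664, 14131]
Total: 24900 → 20225; change = -4675; percentage change = -18.8%

-18.8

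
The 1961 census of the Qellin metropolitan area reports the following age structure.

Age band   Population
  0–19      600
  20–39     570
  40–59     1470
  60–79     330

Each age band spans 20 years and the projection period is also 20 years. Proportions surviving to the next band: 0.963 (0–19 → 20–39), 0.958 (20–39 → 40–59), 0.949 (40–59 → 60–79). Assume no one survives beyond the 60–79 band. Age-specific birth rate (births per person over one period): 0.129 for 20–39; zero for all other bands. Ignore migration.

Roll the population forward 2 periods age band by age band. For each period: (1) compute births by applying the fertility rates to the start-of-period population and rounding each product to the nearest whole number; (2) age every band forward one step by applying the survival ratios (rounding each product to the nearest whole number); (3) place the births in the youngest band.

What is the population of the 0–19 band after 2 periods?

Call the groups 1 to 4, youngest first.
Period 1.
Births: 570 × 0.129 = 74
Group 2: 600 × 0.963 = 578
Group 3: 570 × 0.958 = 546
Group 4: 1470 × 0.949 = 1395
Population now: 0–19=74, 20–39=578, 40–59=546, 60–79=1395
Period 2.
Births: 578 × 0.129 = 75
Group 2: 74 × 0.963 = 71
Group 3: 578 × 0.958 = 554
Group 4: 546 × 0.949 = 518
Population now: 0–19=75, 20–39=71, 40–59=554, 60–79=518

75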